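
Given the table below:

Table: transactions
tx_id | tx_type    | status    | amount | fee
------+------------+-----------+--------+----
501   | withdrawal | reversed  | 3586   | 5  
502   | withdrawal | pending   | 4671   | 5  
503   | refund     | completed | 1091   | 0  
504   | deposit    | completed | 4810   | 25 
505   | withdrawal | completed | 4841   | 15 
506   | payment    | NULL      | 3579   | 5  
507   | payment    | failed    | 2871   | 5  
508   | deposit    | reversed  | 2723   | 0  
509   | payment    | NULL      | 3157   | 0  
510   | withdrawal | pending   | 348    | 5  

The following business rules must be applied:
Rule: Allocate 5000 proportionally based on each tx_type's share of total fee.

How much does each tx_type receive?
deposit: 1923.08, payment: 769.23, refund: 0.0, withdrawal: 2307.69

Step 1: Calculate total fee = 65
Step 2: Calculate each tx_type's proportion:
  deposit: 25/65 = 38.46% → 1923.08
  payment: 10/65 = 15.38% → 769.23
  refund: 0/65 = 0.00% → 0.0
  withdrawal: 30/65 = 46.15% → 2307.69
Step 3: Verify: sum of allocations ≈ 5000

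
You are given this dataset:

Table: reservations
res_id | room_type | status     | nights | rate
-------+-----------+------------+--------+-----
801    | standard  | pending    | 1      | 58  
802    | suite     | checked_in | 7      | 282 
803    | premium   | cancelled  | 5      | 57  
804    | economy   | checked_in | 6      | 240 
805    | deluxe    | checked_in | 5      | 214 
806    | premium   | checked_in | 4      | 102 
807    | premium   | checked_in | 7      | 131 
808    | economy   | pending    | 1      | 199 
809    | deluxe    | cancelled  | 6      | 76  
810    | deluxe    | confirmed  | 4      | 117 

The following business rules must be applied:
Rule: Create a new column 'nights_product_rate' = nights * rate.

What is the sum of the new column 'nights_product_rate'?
7275

Step 1: For each record, compute nights * rate
Example calculations:
  1 * 58 = 58
  7 * 282 = 1974
  5 * 57 = 285
  ...
Step 2: Sum all derived values
Step 3: Total = 7275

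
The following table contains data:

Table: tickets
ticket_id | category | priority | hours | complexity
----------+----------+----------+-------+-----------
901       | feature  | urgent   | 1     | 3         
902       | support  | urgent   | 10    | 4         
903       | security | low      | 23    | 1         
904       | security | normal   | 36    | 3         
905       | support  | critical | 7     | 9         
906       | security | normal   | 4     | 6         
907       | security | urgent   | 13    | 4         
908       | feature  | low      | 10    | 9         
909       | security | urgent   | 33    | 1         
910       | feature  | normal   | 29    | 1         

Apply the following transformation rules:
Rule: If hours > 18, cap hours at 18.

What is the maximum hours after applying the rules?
18

Step 1: Original maximum hours = 36
Step 2: Apply cap at 18
Step 3: 4 records had hours > 18 and were capped
Step 4: Maximum after transformation = 18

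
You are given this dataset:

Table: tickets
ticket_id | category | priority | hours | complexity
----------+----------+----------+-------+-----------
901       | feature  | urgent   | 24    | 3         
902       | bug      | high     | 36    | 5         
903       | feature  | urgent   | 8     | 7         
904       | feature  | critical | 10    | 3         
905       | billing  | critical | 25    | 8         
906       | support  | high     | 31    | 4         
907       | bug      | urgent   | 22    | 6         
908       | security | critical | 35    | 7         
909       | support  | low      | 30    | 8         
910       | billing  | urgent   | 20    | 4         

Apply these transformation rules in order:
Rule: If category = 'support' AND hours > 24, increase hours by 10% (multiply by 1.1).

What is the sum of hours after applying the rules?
247.1

Step 1: Find records where category = 'support' AND hours > 24
Step 2: 2 records match, summing to 61
Step 3: After multiplier: 61 × 1.1 = 67.1
Step 4: Unaffected records sum: 180
Step 5: Final sum = 67.1 + 180 = 247.1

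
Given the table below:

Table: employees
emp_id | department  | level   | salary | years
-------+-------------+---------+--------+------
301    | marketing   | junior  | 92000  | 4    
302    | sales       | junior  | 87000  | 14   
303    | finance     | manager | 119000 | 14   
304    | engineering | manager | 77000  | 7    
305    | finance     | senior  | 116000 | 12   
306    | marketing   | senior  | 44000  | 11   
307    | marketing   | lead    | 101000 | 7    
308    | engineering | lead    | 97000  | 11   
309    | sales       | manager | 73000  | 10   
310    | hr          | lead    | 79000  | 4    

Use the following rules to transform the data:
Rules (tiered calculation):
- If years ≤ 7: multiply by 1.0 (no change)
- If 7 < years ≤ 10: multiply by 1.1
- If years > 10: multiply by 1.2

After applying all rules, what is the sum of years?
107.4

Step 1: Tier 1 (years ≤ 7): 4 records, sum = 22 × 1.0 = 22.0
Step 2: Tier 2 (7 < years ≤ 10): 1 records, sum = 10 × 1.1 = 11.0
Step 3: Tier 3 (years > 10): 5 records, sum = 62 × 1.2 = 74.4
Step 4: Final sum = 22.0 + 11.0 + 74.4 = 107.4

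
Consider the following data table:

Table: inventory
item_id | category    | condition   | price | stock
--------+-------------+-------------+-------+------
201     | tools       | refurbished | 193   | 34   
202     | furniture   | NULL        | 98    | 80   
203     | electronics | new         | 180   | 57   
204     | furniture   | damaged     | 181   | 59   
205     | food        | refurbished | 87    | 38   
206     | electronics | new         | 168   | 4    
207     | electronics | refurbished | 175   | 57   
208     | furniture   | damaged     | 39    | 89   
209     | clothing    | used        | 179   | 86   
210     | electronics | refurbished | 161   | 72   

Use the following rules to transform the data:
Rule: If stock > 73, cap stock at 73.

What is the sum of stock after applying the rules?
540

Step 1: 3 records have stock > 73
Step 2: These records originally summed to 255
Step 3: After capping: 3 × 73 = 219
Step 4: Unaffected records sum: 321
Step 5: Final sum = 219 + 321 = 540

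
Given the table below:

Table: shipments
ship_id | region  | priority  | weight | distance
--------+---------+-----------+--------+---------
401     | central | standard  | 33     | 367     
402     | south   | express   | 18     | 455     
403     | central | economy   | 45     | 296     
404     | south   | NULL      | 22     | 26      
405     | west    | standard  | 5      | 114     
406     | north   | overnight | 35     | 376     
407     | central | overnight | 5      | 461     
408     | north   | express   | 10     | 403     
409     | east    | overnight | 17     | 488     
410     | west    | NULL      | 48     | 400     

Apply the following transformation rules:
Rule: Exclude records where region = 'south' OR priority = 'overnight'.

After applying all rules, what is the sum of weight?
141

Step 1: Find records where region = 'south' OR priority = 'overnight'
Step 2: 5 records match, summing to 97
Step 3: Original sum: 238
Step 4: Remaining sum = 238 - 97 = 141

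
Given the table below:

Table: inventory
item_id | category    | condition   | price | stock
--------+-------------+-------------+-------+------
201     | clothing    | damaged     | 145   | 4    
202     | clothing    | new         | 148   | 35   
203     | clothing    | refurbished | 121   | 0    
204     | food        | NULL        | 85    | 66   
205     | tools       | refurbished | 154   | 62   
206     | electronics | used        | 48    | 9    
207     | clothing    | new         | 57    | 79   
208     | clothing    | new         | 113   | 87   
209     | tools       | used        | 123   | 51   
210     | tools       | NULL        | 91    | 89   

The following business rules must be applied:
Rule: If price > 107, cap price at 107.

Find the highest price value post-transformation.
107

Step 1: Original maximum price = 154
Step 2: Apply cap at 107
Step 3: 6 records had price > 107 and were capped
Step 4: Maximum after transformation = 107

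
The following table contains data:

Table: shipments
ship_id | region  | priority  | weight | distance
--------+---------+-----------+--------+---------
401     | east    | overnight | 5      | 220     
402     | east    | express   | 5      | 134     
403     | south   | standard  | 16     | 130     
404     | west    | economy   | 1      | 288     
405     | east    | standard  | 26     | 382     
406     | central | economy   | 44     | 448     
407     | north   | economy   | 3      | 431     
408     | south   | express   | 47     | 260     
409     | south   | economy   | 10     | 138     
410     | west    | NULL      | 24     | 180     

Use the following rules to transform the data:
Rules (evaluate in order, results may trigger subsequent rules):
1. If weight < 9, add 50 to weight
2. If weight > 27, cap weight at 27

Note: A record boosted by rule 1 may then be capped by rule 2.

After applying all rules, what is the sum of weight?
238

Step 1: Apply rule 1 to records with weight < 9
  - 4 records get bonus of 50
  - Of these, 4 records then exceed 27 and get capped
Step 2: Apply rule 2 to records with weight > 27
  - 2 records (original) are capped
Step 3: Calculate final sum = 238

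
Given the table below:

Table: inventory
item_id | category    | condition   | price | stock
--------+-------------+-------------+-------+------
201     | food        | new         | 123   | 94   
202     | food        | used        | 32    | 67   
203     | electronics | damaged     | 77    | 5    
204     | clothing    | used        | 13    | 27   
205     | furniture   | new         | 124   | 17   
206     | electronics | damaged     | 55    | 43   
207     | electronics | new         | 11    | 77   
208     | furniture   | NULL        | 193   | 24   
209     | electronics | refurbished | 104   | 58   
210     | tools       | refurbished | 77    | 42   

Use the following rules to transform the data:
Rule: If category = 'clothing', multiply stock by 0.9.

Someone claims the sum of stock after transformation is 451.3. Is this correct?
Yes, the result is correct.

Step 1: Calculate the correct sum after transformation
Step 2: Apply multiplier 0.9 to records where category = 'clothing'
Step 3: Correct result = 451.3
Step 4: Claimed result = 451.3
Step 5: 451.3 = 451.3 ✓
Conclusion: The claimed result is correct.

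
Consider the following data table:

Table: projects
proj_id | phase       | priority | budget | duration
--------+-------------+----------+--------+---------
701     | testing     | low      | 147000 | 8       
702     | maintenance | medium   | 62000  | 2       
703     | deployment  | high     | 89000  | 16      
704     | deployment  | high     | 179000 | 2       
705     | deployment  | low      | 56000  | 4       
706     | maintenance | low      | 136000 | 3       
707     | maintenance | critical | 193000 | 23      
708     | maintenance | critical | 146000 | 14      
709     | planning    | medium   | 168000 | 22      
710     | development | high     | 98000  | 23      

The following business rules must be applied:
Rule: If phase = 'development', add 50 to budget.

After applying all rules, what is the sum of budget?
1274050

Step 1: Count records where phase = 'development': 1
Step 2: Total bonus added: 1 × 50 = 50
Step 3: Original sum of budget: 1274000
Step 4: Final sum = 1274000 + 50 = 1274050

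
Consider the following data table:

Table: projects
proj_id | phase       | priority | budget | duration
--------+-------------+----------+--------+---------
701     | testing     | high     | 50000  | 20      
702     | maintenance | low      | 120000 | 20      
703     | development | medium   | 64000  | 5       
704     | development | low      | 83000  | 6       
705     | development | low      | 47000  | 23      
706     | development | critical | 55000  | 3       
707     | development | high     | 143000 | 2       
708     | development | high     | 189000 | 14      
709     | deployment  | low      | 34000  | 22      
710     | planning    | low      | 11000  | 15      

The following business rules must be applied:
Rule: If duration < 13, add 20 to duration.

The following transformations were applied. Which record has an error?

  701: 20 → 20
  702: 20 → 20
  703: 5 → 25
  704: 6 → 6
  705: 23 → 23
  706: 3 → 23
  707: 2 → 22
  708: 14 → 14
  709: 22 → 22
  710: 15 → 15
Record 704 has an error. The correct transformed value should be 26, not 6.

Step 1: Check each record against the rule
Step 2: Record 704 has duration = 6
Step 3: Since 6 < 13, the bonus should have been applied
Step 4: Correct value = 26, but claimed value = 6
Conclusion: Record 704 has the error.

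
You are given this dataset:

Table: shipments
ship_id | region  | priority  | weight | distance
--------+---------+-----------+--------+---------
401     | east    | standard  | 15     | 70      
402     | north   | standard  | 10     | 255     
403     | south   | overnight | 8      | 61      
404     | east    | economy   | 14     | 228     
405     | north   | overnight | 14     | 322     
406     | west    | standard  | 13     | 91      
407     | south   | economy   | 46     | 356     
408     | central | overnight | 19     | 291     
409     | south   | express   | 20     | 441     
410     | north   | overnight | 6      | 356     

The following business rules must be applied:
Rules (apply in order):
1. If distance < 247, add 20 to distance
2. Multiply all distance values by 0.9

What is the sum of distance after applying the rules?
2295.9

Step 1: Apply Rule 1 - Add 20 to records with distance < 247
  - 4 records affected: 450 + (4 × 20) = 530
  - Unaffected records: 2021
  - Sum after Rule 1: 2551
Step 2: Apply Rule 2 - Multiply all by 0.9
  - 2551 × 0.9 = 2295.9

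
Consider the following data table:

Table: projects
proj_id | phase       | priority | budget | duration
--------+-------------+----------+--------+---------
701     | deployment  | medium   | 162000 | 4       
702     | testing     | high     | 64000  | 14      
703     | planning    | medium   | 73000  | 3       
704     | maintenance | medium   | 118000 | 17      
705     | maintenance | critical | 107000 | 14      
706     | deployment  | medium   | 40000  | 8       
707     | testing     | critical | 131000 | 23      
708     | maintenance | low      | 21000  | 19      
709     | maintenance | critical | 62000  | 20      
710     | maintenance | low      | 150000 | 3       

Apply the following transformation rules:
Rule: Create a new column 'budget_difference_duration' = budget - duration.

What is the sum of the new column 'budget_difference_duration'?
927875

Step 1: For each record, compute budget - duration
Example calculations:
  162000 - 4 = 161996
  64000 - 14 = 63986
  73000 - 3 = 72997
  ...
Step 2: Sum all derived values
Step 3: Total = 927875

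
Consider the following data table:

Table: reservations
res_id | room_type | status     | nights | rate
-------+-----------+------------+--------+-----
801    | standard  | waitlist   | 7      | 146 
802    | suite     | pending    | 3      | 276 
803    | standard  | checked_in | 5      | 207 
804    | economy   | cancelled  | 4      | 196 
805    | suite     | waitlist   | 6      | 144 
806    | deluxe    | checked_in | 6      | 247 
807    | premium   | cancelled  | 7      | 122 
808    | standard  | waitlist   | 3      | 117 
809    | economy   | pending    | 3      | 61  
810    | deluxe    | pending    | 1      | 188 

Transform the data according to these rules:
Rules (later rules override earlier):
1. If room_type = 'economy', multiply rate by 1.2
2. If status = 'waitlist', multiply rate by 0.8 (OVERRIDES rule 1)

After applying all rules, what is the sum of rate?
1674.0

Step 1: Rule 2 takes priority for records with status = 'waitlist'
  - 3 records: 407 × 0.8 = 325.6
Step 2: Rule 1 applies to remaining records with room_type = 'economy'
  - 2 records: 257 × 1.2 = 308.4
Step 3: Other records unchanged: 1040
Step 4: Final sum = 325.6 + 308.4 + 1040 = 1674.0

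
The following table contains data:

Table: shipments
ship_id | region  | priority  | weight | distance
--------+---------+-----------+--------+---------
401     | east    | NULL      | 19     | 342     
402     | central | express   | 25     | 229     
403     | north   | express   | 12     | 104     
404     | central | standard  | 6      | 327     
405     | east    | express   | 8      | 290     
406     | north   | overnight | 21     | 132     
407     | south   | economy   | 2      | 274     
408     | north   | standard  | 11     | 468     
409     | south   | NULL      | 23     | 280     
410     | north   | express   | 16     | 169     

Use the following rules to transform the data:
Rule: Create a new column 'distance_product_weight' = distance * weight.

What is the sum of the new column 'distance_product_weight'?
35365

Step 1: For each record, compute distance * weight
Example calculations:
  342 * 19 = 6498
  229 * 25 = 5725
  104 * 12 = 1248
  ...
Step 2: Sum all derived values
Step 3: Total = 35365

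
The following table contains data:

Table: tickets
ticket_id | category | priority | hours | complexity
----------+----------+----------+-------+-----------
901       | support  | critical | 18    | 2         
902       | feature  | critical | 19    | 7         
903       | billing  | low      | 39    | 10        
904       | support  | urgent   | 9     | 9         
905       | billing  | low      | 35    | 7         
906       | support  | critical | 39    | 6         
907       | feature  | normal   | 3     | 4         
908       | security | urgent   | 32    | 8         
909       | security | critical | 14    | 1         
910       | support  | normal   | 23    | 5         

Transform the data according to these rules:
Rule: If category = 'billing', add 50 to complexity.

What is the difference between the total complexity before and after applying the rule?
100

Step 1: Original sum of complexity = 59
Step 2: 2 records have category = 'billing'
Step 3: Each affected record changes by 50
Step 4: Total change = 2 × 50 = 100
Step 5: New sum = 59 + 100 = 159
Step 6: Difference = |159 - 59| = 100
        (Sum increased by 100)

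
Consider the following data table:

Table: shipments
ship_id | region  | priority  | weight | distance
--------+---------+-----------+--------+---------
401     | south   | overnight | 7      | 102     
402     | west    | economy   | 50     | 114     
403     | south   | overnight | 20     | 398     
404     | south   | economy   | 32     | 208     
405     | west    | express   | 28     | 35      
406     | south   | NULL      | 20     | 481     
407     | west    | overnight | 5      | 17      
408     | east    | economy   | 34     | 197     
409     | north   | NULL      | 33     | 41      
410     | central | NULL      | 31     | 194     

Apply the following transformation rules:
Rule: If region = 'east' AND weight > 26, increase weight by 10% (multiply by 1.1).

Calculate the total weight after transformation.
263.4

Step 1: Find records where region = 'east' AND weight > 26
Step 2: 1 records match, summing to 34
Step 3: After multiplier: 34 × 1.1 = 37.4
Step 4: Unaffected records sum: 226
Step 5: Final sum = 37.4 + 226 = 263.4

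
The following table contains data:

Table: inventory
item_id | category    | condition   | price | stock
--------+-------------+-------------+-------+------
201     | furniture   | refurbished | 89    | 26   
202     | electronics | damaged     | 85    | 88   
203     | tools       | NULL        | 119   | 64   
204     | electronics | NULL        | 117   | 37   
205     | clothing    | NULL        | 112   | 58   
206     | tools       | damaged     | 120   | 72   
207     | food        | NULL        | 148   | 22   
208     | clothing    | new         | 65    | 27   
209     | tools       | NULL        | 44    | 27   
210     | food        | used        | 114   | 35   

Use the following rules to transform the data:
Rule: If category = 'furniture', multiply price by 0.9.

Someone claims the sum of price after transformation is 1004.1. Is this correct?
Yes, the result is correct.

Step 1: Calculate the correct sum after transformation
Step 2: Apply multiplier 0.9 to records where category = 'furniture'
Step 3: Correct result = 1004.1
Step 4: Claimed result = 1004.1
Step 5: 1004.1 = 1004.1 ✓
Conclusion: The claimed result is correct.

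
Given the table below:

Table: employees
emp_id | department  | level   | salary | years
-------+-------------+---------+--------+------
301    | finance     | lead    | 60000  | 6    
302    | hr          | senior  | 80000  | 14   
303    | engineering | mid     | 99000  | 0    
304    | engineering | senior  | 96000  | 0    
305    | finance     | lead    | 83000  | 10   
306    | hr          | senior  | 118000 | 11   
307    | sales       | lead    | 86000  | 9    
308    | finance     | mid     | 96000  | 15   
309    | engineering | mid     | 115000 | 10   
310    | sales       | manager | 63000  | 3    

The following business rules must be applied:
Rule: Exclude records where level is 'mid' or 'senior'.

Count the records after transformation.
4

Step 1: Count records to exclude
  - 3 (mid) + 3 (senior) = 6 records
Step 2: Total records: 10
Step 3: Remaining = 10 - 6 = 4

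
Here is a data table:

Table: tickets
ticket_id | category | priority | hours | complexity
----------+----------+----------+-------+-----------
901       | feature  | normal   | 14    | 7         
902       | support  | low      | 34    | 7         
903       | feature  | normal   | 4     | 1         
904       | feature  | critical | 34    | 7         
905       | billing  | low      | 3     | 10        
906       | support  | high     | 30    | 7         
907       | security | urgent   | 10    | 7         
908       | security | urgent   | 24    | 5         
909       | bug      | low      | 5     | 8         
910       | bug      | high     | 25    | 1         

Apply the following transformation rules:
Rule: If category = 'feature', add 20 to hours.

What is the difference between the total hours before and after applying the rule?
60

Step 1: Original sum of hours = 183
Step 2: 3 records have category = 'feature'
Step 3: Each affected record changes by 20
Step 4: Total change = 3 × 20 = 60
Step 5: New sum = 183 + 60 = 243
Step 6: Difference = |243 - 183| = 60
        (Sum increased by 60)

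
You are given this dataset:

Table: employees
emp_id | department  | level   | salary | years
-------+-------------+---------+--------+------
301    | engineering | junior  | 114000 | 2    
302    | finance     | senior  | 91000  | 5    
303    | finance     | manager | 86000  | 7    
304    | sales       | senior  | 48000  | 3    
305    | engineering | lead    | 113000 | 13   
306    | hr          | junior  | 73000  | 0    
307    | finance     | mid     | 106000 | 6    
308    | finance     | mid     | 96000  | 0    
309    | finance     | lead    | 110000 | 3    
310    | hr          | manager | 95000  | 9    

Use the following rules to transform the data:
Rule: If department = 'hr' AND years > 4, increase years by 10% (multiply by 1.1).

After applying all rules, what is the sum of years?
48.9

Step 1: Find records where department = 'hr' AND years > 4
Step 2: 1 records match, summing to 9
Step 3: After multiplier: 9 × 1.1 = 9.9
Step 4: Unaffected records sum: 39
Step 5: Final sum = 9.9 + 39 = 48.9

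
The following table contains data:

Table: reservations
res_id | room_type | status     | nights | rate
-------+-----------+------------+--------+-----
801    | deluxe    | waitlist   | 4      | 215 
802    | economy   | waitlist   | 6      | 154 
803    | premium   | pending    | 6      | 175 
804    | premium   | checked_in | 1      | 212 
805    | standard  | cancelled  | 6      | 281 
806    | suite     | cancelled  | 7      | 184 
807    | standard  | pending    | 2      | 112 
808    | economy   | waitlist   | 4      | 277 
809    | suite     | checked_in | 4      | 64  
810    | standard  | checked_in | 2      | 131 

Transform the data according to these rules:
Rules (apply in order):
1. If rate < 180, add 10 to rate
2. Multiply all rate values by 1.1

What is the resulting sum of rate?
2040.5

Step 1: Apply Rule 1 - Add 10 to records with rate < 180
  - 5 records affected: 636 + (5 × 10) = 686
  - Unaffected records: 1169
  - Sum after Rule 1: 1855
Step 2: Apply Rule 2 - Multiply all by 1.1
  - 1855 × 1.1 = 2040.5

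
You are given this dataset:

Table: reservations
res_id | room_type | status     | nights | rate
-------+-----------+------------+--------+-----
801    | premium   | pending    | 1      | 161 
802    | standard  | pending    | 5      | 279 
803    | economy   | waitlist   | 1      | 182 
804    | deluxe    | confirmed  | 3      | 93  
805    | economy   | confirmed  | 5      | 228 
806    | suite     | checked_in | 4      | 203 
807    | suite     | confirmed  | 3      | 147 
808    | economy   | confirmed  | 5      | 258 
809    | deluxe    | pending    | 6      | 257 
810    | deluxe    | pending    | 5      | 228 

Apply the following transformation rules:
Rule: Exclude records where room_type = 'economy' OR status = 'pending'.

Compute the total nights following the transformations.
10

Step 1: Find records where room_type = 'economy' OR status = 'pending'
Step 2: 7 records match, summing to 28
Step 3: Original sum: 38
Step 4: Remaining sum = 38 - 28 = 10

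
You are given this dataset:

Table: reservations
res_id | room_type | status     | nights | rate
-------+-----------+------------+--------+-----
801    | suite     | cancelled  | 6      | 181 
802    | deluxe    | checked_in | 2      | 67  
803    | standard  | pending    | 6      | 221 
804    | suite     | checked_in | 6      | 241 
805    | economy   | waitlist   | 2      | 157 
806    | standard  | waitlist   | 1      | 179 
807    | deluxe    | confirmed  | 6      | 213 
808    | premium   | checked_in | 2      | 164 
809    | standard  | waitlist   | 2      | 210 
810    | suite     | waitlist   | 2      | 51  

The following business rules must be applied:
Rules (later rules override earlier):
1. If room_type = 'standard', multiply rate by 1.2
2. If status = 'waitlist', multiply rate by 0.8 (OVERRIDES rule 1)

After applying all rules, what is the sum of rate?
1608.8

Step 1: Rule 2 takes priority for records with status = 'waitlist'
  - 4 records: 597 × 0.8 = 477.6
Step 2: Rule 1 applies to remaining records with room_type = 'standard'
  - 1 records: 221 × 1.2 = 265.2
Step 3: Other records unchanged: 866
Step 4: Final sum = 477.6 + 265.2 + 866 = 1608.8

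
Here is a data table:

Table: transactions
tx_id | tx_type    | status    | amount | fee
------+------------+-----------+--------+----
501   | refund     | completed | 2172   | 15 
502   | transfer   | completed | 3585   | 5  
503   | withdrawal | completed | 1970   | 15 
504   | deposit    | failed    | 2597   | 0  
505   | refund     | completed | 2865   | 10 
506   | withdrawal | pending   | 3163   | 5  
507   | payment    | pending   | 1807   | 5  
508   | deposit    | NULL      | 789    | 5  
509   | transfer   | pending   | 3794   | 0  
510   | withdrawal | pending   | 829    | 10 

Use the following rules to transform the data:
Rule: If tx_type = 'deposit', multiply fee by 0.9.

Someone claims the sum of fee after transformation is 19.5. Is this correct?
No, the correct result is 69.5.

Step 1: Calculate the correct sum after transformation
Step 2: Apply multiplier 0.9 to records where tx_type = 'deposit'
Step 3: Correct result = 69.5
Step 4: Claimed result = 19.5
Step 5: 69.5 ≠ 19.5
Conclusion: The claimed result is incorrect. The correct answer is 69.5.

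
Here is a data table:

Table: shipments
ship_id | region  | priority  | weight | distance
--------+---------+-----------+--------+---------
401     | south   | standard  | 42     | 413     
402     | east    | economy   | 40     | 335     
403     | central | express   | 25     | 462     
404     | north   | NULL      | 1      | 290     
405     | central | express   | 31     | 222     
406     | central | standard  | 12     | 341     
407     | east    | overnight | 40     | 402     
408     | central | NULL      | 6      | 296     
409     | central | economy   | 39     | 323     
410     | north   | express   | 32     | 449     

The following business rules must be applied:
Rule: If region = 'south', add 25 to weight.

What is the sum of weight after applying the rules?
293

Step 1: Count records where region = 'south': 1
Step 2: Total bonus added: 1 × 25 = 25
Step 3: Original sum of weight: 268
Step 4: Final sum = 268 + 25 = 293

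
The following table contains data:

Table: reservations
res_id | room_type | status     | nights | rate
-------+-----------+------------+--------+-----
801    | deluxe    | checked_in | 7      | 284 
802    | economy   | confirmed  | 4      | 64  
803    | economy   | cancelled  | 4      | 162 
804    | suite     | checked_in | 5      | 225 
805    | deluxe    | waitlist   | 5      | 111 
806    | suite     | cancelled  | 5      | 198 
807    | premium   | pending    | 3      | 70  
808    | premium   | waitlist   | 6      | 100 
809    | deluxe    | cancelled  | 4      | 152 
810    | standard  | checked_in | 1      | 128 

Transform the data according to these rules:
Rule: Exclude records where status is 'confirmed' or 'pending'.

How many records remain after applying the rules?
8

Step 1: Count records to exclude
  - 1 (confirmed) + 1 (pending) = 2 records
Step 2: Total records: 10
Step 3: Remaining = 10 - 2 = 8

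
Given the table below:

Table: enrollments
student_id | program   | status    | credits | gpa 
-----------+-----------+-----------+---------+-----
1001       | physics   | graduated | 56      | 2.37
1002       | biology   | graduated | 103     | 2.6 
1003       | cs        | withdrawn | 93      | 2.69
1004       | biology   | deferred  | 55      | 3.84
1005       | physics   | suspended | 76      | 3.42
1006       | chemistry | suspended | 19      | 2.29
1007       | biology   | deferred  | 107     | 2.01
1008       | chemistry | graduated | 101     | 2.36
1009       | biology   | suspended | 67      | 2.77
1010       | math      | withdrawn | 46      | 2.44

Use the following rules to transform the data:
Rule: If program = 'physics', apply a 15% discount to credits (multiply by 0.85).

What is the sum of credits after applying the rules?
703.2

Step 1: Records with program = 'physics' have total credits = 132
Step 2: Apply multiplier: 132 × 0.85 = 112.2
Step 3: Other records total: 591
Step 4: Final sum = 112.2 + 591 = 703.2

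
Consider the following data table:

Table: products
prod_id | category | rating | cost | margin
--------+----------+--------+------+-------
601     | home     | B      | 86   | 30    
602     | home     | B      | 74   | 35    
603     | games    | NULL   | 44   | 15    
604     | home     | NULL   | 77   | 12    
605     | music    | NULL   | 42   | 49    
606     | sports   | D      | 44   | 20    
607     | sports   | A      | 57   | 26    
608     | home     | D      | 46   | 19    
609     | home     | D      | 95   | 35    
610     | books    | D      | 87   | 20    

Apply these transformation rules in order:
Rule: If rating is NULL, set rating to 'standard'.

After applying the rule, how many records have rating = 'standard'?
3

Step 1: Count records where rating IS NULL
Step 2: Found 3 records with NULL rating
Step 3: These records will have rating set to 'standard'
Step 4: Records already having rating = 'standard': 0
Step 5: Answer: 3 + 0 = 3 records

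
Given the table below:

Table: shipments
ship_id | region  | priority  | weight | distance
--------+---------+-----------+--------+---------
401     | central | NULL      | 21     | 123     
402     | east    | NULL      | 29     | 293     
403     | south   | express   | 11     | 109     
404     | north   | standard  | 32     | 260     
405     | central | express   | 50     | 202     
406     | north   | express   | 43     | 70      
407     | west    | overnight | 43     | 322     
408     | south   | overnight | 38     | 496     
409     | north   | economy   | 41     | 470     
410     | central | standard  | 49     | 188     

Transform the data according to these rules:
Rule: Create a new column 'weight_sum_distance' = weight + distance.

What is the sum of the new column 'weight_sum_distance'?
2890

Step 1: For each record, compute weight + distance
Example calculations:
  21 + 123 = 144
  29 + 293 = 322
  11 + 109 = 120
  ...
Step 2: Sum all derived values
Step 3: Total = 2890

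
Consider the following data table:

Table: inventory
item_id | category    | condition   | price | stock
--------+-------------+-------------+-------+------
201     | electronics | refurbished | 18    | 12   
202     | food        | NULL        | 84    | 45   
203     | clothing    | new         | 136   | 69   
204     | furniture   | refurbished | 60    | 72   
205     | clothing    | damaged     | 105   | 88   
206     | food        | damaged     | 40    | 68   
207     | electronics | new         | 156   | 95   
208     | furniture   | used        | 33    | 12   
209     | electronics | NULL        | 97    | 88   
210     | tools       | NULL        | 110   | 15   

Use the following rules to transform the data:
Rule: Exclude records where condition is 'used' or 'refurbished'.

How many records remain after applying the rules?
7

Step 1: Count records to exclude
  - 1 (used) + 2 (refurbished) = 3 records
Step 2: Total records: 10
Step 3: Remaining = 10 - 3 = 7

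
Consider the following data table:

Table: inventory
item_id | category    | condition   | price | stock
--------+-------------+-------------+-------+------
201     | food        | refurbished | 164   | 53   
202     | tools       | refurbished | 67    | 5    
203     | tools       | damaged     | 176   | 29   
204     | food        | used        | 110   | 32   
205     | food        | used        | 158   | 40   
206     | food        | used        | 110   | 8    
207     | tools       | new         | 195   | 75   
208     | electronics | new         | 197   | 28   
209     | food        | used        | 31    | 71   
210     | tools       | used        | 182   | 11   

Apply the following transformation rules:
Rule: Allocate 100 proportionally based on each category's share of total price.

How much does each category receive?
electronics: 14.17, food: 41.22, tools: 44.6

Step 1: Calculate total price = 1390
Step 2: Calculate each category's proportion:
  electronics: 197/1390 = 14.17% → 14.17
  food: 573/1390 = 41.22% → 41.22
  tools: 620/1390 = 44.60% → 44.6
Step 3: Verify: sum of allocations ≈ 100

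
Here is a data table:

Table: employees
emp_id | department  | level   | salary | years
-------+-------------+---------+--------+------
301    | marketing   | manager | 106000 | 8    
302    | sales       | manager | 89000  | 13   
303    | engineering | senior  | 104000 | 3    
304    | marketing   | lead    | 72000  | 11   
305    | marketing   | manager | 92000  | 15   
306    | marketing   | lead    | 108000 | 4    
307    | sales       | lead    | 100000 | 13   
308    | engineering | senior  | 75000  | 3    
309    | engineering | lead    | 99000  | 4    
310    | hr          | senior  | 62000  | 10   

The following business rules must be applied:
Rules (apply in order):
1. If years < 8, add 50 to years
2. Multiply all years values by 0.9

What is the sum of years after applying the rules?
255.6

Step 1: Apply Rule 1 - Add 50 to records with years < 8
  - 4 records affected: 14 + (4 × 50) = 214
  - Unaffected records: 70
  - Sum after Rule 1: 284
Step 2: Apply Rule 2 - Multiply all by 0.9
  - 284 × 0.9 = 255.6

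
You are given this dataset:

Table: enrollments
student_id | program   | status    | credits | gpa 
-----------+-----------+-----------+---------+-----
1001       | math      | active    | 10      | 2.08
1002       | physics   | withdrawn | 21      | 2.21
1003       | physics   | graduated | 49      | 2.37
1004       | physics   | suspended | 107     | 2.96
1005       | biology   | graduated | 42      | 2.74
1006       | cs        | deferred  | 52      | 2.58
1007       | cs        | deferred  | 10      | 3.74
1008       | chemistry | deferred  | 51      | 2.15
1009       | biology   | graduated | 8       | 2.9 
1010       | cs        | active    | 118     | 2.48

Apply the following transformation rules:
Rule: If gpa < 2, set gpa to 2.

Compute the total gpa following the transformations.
26.21

Step 1: 0 records have gpa < 2
Step 2: These records originally summed to 0
Step 3: After setting to minimum: 0 × 2 = 0
Step 4: Unaffected records sum: 26.21
Step 5: Final sum = 0 + 26.21 = 26.21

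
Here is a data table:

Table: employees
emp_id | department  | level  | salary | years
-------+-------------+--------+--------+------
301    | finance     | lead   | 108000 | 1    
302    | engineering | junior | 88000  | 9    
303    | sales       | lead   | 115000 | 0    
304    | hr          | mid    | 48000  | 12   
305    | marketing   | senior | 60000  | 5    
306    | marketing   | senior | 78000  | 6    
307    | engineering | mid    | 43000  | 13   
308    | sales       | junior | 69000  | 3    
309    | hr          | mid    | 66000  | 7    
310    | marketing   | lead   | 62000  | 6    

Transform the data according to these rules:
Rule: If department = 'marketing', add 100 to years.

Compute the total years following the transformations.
362

Step 1: Count records where department = 'marketing': 3
Step 2: Total bonus added: 3 × 100 = 300
Step 3: Original sum of years: 62
Step 4: Final sum = 62 + 300 = 362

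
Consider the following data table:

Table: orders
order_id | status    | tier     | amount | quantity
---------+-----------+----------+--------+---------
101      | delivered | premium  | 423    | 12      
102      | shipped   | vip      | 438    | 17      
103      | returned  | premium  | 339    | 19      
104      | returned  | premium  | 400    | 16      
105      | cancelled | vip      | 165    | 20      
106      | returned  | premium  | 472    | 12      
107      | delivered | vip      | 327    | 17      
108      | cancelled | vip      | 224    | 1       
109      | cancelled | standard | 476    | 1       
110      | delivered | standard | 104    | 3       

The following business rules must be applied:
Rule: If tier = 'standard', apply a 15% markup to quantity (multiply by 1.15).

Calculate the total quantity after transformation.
118.6

Step 1: Records with tier = 'standard' have total quantity = 4
Step 2: Apply multiplier: 4 × 1.15 = 4.6
Step 3: Other records total: 114
Step 4: Final sum = 4.6 + 114 = 118.6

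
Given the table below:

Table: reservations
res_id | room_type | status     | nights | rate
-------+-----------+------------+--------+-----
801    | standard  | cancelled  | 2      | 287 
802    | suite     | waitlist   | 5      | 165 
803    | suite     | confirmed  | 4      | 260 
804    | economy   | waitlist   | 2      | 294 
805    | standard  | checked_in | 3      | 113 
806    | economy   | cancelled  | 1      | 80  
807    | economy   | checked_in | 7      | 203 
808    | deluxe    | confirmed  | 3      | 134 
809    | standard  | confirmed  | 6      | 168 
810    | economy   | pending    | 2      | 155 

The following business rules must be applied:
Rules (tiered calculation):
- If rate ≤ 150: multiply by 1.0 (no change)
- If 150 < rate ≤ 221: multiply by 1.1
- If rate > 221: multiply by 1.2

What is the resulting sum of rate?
2096.3

Step 1: Tier 1 (rate ≤ 150): 3 records, sum = 327 × 1.0 = 327.0
Step 2: Tier 2 (150 < rate ≤ 221): 4 records, sum = 691 × 1.1 = 760.1
Step 3: Tier 3 (rate > 221): 3 records, sum = 841 × 1.2 = 1009.2
Step 4: Final sum = 327.0 + 760.1 + 1009.2 = 2096.3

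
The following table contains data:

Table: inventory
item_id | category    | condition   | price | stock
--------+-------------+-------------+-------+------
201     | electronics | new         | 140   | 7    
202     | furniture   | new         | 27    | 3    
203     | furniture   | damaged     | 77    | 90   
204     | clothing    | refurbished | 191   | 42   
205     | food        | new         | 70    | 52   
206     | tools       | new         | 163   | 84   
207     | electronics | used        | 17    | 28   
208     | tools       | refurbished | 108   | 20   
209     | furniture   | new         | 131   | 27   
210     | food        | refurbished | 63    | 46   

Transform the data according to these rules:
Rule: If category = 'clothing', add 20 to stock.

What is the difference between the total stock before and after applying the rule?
20

Step 1: Original sum of stock = 399
Step 2: 1 records have category = 'clothing'
Step 3: Each affected record changes by 20
Step 4: Total change = 1 × 20 = 20
Step 5: New sum = 399 + 20 = 419
Step 6: Difference = |419 - 399| = 20
        (Sum increased by 20)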